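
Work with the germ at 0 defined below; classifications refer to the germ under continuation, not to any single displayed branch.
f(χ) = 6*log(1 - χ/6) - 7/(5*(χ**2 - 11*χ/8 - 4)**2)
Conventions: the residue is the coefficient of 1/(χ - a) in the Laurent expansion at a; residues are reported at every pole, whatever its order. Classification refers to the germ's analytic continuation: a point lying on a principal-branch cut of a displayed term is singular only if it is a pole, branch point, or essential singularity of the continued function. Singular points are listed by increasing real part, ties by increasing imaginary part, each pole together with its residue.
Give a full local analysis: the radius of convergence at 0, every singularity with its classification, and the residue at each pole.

Denominator factor (χ**2 - 11*χ/8 - 4)^2: discriminant 1145/64, real irrational roots 11/16 + (1/16)*sqrt(1145) and 11/16 - (1/16)*sqrt(1145); poles of order 2, moduli 11/16 + (1/16)*sqrt(1145) and -11/16 + (1/16)*sqrt(1145).
Branch term (6)*log(1 - χ/(6)): its argument vanishes at χ = 6, a logarithmic branch point, modulus 6.
The radius of convergence is the smallest modulus among the singular points: -11/16 + (1/16)*sqrt(1145).
The branch term is analytic at 11/16 - (1/16)*sqrt(1145) and contributes nothing to the residue; only the rational part matters.
The factor χ**2 - 11*χ/8 - 4 splits as (χ - a)(χ - a') with a = 11/16 - (1/16)*sqrt(1145), a' = 11/16 + (1/16)*sqrt(1145). At the order-2 pole a set g(χ) = (χ - a)^2*(rational part) = [-7/5] / (χ - a')^2.
Order-2 pole: residue = g'(a); g'(11/16 - (1/16)*sqrt(1145)) = -(7168/6555125)*sqrt(1145), so the residue is -(7168/6555125)*sqrt(1145).
The branch term is analytic at 11/16 + (1/16)*sqrt(1145) and contributes nothing to the residue; only the rational part matters.
The factor χ**2 - 11*χ/8 - 4 splits as (χ - a)(χ - a') with a = 11/16 + (1/16)*sqrt(1145), a' = 11/16 - (1/16)*sqrt(1145). At the order-2 pole a set g(χ) = (χ - a)^2*(rational part) = [-7/5] / (χ - a')^2.
Order-2 pole: residue = g'(a); g'(11/16 + (1/16)*sqrt(1145)) = (7168/6555125)*sqrt(1145), so the residue is (7168/6555125)*sqrt(1145).
List the singular points by increasing real part (a conjugate pair: the negative imaginary part first).

Radius of convergence at 0: -11/16 + (1/16)*sqrt(1145).
At 11/16 - (1/16)*sqrt(1145): a pole of order 2; residue -(7168/6555125)*sqrt(1145).
At 11/16 + (1/16)*sqrt(1145): a pole of order 2; residue (7168/6555125)*sqrt(1145).
At 6: a logarithmic branch point.


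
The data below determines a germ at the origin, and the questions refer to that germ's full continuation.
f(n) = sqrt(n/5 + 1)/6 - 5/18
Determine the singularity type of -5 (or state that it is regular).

The term (1/6)*sqrt(1 - n/(-5)) has argument 1 - -5/(-5) = 0 at -5: a square-root (algebraic, two-sheeted) branch point; the remaining terms are analytic or single-valued there.

The point is an algebraic (square-root) branch point.


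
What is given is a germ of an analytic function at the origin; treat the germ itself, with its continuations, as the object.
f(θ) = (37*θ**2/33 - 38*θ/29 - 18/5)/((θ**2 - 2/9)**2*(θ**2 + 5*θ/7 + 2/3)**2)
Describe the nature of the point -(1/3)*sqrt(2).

The point is a pole of order 2.

The denominator factor θ**2 - 2/9 vanishes at -(1/3)*sqrt(2) and appears to the power 2; the numerator there equals -4976/1485 + (38/87)*sqrt(2), nonzero, and no other factor vanishes.
Hence a pole whose order is the multiplicity, 2.


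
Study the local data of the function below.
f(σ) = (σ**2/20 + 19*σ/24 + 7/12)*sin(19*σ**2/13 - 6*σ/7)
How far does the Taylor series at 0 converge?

The factor sin(19*σ**2/13 - 6*σ/7) is entire and contributes no finite singular point.
The polynomial part has no poles.
No finite singular points: the Taylor series at 0 converges everywhere.

The radius of convergence is infinite.


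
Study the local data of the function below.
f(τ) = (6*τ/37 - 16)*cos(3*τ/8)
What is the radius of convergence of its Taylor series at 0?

The radius of convergence is infinite.

The factor cos(3*τ/8) is entire and contributes no finite singular point.
The polynomial part has no poles.
No finite singular points: the Taylor series at 0 converges everywhere.


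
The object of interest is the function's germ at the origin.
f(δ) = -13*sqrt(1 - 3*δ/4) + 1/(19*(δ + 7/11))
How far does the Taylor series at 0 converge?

Denominator factor (δ + 7/11): pole of order 1 at -7/11, modulus 7/11.
Branch term (-13)*sqrt(1 - δ/(4/3)): its argument vanishes at δ = 4/3, a square-root branch point, modulus 4/3.
The radius of convergence is the smallest modulus among the singular points: 7/11.

The radius of convergence is 7/11.


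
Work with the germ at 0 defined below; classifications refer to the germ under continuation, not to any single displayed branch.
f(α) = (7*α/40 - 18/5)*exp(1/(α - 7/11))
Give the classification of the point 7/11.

The point is an essential singularity.

The exponent 1/(α - (7/11)) has a pole at 7/11, so exp(1/(α - (7/11))) takes every nonzero value near it: an essential singularity (not a pole of any order).


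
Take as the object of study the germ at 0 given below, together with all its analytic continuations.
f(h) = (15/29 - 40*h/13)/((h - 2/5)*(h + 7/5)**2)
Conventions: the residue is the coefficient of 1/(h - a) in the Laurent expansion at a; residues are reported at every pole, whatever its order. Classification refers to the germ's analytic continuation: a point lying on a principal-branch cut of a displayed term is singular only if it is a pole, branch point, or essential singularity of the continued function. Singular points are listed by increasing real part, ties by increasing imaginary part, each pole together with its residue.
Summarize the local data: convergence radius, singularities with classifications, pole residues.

Radius of convergence at 0: 2/5.
At -7/5: a pole of order 2; residue 6725/30537.
At 2/5: a pole of order 1; residue -6725/30537.

Denominator factor (h + 7/5)^2: pole of order 2 at -7/5, modulus 7/5.
Denominator factor (h - 2/5): pole of order 1 at 2/5, modulus 2/5.
The radius of convergence is the smallest modulus among the singular points: 2/5.
At the order-2 pole -7/5 set g(h) = (h - (-7/5))^2*f(h) = (15/29 - 40*h/13)/(h - 2/5).
Order-2 pole: residue = g'(a); g'(-7/5) = 6725/30537, so the residue is 6725/30537.
At the order-1 pole 2/5 set g(h) = (h - (2/5))*f(h) = (15/29 - 40*h/13)/(h + 7/5)**2.
Simple pole: residue = g(a) at a = 2/5, which is -6725/30537.
List the singular points by increasing real part (a conjugate pair: the negative imaginary part first).


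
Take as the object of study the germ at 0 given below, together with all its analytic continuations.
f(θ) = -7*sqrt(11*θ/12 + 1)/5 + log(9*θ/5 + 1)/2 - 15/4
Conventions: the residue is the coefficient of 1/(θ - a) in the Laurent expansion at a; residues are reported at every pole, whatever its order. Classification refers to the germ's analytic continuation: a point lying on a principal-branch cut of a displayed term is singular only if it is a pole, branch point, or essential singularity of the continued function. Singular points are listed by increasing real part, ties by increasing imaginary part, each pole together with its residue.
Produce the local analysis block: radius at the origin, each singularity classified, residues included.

Branch term (-7/5)*sqrt(1 - θ/(-12/11)): its argument vanishes at θ = -12/11, a square-root branch point, modulus 12/11.
Branch term (1/2)*log(1 - θ/(-5/9)): its argument vanishes at θ = -5/9, a logarithmic branch point, modulus 5/9.
The radius of convergence is the smallest modulus among the singular points: 5/9.
List the singular points by increasing real part (a conjugate pair: the negative imaginary part first).

Radius of convergence at 0: 5/9.
At -12/11: an algebraic (square-root) branch point.
At -5/9: a logarithmic branch point.


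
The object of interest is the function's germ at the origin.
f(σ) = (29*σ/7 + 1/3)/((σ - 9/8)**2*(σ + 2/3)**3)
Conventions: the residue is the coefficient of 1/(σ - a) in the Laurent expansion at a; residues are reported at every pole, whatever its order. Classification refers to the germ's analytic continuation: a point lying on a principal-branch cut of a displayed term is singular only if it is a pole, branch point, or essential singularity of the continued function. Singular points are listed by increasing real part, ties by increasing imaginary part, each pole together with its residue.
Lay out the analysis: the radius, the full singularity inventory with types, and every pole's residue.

Radius of convergence at 0: 2/3.
At -2/3: a pole of order 3; residue 17556480/23931607.
At 9/8: a pole of order 2; residue -17556480/23931607.

Denominator factor (σ - 9/8)^2: pole of order 2 at 9/8, modulus 9/8.
Denominator factor (σ + 2/3)^3: pole of order 3 at -2/3, modulus 2/3.
The radius of convergence is the smallest modulus among the singular points: 2/3.
At the order-3 pole -2/3 set g(σ) = (σ - (-2/3))^3*f(σ) = (29*σ/7 + 1/3)/(σ - 9/8)**2.
Order-3 pole: residue = g''(a)/2; g''(-2/3) = 35112960/23931607, so the residue is 17556480/23931607.
At the order-2 pole 9/8 set g(σ) = (σ - (9/8))^2*f(σ) = (29*σ/7 + 1/3)/(σ + 2/3)**3.
Order-2 pole: residue = g'(a); g'(9/8) = -17556480/23931607, so the residue is -17556480/23931607.
List the singular points by increasing real part (a conjugate pair: the negative imaginary part first).


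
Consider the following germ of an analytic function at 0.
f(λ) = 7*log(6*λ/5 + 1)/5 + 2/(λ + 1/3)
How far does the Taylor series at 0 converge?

The radius of convergence is 1/3.

Denominator factor (λ + 1/3): pole of order 1 at -1/3, modulus 1/3.
Branch term (7/5)*log(1 - λ/(-5/6)): its argument vanishes at λ = -5/6, a logarithmic branch point, modulus 5/6.
The radius of convergence is the smallest modulus among the singular points: 1/3.


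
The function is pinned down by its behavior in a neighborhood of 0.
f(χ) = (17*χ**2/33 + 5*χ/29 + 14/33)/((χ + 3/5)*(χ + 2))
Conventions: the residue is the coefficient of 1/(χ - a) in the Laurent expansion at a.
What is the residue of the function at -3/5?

At the order-1 pole -3/5 set g(χ) = (χ - (-3/5))*f(χ) = (17*χ**2/33 + 5*χ/29 + 14/33)/(χ + 2).
Simple pole: residue = g(a) at a = -3/5, which is 12112/33495.

The residue is 12112/33495.


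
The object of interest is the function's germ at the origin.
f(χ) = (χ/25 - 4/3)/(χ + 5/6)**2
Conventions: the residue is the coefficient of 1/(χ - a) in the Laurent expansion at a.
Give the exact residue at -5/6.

The residue is 1/25.

At the order-2 pole -5/6 set g(χ) = (χ - (-5/6))^2*f(χ) = χ/25 - 4/3.
Order-2 pole: residue = g'(a); g'(-5/6) = 1/25, so the residue is 1/25.


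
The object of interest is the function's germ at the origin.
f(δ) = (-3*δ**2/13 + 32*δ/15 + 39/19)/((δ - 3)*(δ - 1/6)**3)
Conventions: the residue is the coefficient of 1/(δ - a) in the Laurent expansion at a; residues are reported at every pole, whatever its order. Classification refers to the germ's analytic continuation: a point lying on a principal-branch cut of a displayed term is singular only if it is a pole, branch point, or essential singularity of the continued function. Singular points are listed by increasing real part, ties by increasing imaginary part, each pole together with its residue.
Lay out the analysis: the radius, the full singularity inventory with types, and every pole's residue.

Denominator factor (δ - 3): pole of order 1 at 3, modulus 3.
Denominator factor (δ - 1/6)^3: pole of order 3 at 1/6, modulus 1/6.
The radius of convergence is the smallest modulus among the singular points: 1/6.
At the order-3 pole 1/6 set g(δ) = (δ - (1/6))^3*f(δ) = (-3*δ**2/13 + 32*δ/15 + 39/19)/(δ - 3).
Order-3 pole: residue = g''(a)/2; g''(1/6) = -3401568/6067555, so the residue is -1700784/6067555.
At the order-1 pole 3 set g(δ) = (δ - (3))*f(δ) = (-3*δ**2/13 + 32*δ/15 + 39/19)/(δ - 1/6)**3.
Simple pole: residue = g(a) at a = 3, which is 1700784/6067555.
List the singular points by increasing real part (a conjugate pair: the negative imaginary part first).

Radius of convergence at 0: 1/6.
At 1/6: a pole of order 3; residue -1700784/6067555.
At 3: a pole of order 1; residue 1700784/6067555.


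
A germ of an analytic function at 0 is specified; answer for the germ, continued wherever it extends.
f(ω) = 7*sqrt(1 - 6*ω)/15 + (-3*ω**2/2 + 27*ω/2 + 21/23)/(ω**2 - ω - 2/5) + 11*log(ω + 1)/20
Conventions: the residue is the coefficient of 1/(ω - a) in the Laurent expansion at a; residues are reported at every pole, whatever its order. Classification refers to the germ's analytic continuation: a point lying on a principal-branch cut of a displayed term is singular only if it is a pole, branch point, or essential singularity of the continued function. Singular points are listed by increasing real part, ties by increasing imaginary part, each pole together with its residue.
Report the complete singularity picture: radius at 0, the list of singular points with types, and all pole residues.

Denominator factor (ω**2 - ω - 2/5): discriminant 13/5, real irrational roots 1/2 + (1/10)*sqrt(65) and 1/2 - (1/10)*sqrt(65); poles of order 1, moduli 1/2 + (1/10)*sqrt(65) and -1/2 + (1/10)*sqrt(65).
Branch term (7/15)*sqrt(1 - ω/(1/6)): its argument vanishes at ω = 1/6, a square-root branch point, modulus 1/6.
Branch term (11/20)*log(1 - ω/(-1)): its argument vanishes at ω = -1, a logarithmic branch point, modulus 1.
The radius of convergence is the smallest modulus among the singular points: 1/6.
The branch terms are analytic at 1/2 - (1/10)*sqrt(65) and contribute nothing to the residue; only the rational part matters.
The factor ω**2 - ω - 2/5 splits as (ω - a)(ω - a') with a = 1/2 - (1/10)*sqrt(65), a' = 1/2 + (1/10)*sqrt(65). At the order-1 pole a set g(ω) = (ω - a)*(rational part) = [-3*ω**2/2 + 27*ω/2 + 21/23] / (ω - a').
Simple pole: residue = g(a) at a = 1/2 - (1/10)*sqrt(65), which is 6 - (726/1495)*sqrt(65).
The branch terms are analytic at 1/2 + (1/10)*sqrt(65) and contribute nothing to the residue; only the rational part matters.
The factor ω**2 - ω - 2/5 splits as (ω - a)(ω - a') with a = 1/2 + (1/10)*sqrt(65), a' = 1/2 - (1/10)*sqrt(65). At the order-1 pole a set g(ω) = (ω - a)*(rational part) = [-3*ω**2/2 + 27*ω/2 + 21/23] / (ω - a').
Simple pole: residue = g(a) at a = 1/2 + (1/10)*sqrt(65), which is 6 + (726/1495)*sqrt(65).
List the singular points by increasing real part (a conjugate pair: the negative imaginary part first).

Radius of convergence at 0: 1/6.
At -1: a logarithmic branch point.
At 1/2 - (1/10)*sqrt(65): a pole of order 1; residue 6 - (726/1495)*sqrt(65).
At 1/6: an algebraic (square-root) branch point.
At 1/2 + (1/10)*sqrt(65): a pole of order 1; residue 6 + (726/1495)*sqrt(65).


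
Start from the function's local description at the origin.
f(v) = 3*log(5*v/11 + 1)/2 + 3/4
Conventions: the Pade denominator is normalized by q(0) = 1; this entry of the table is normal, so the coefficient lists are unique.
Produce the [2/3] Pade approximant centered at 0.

The Pade approximant has numerator coefficients [3/4, 15/14, 1605/6776]; denominator coefficients [1, 40/77, 85/1694, -25/27951].

Taylor coefficients needed (expand at 0): a_0 = 3/4, a_1 = 15/22, a_2 = -75/484, a_3 = 125/2662, a_4 = -1875/117128, a_5 = 1875/322102.
Write the denominator as Q(v) = 1 + q1*v + q2*v^2 + q3*v^3. Requiring Q*f - P = O(v^6) with deg P <= 2 kills the coefficients of v^3..v^5 in Q*f:
  v^3: a_3 + q1*a_2 + q2*a_1 + q3*a_0 = 0, i.e. 125/2662 + (-75/484)*q1 + (15/22)*q2 + (3/4)*q3 = 0.
  v^4: a_4 + q1*a_3 + q2*a_2 + q3*a_1 = 0, i.e. -1875/117128 + (125/2662)*q1 + (-75/484)*q2 + (15/22)*q3 = 0.
  v^5: a_5 + q1*a_4 + q2*a_3 + q3*a_2 = 0, i.e. 1875/322102 + (-1875/117128)*q1 + (125/2662)*q2 + (-75/484)*q3 = 0.
Solving this linear system: q1 = 40/77, q2 = 85/1694, q3 = -25/27951.
The numerator is Q*f truncated at degree 2: P0 = a_0 = 3/4; P1 = a_1 + q1*a_0 = 15/14; P2 = a_2 + q1*a_1 + q2*a_0 = 1605/6776.


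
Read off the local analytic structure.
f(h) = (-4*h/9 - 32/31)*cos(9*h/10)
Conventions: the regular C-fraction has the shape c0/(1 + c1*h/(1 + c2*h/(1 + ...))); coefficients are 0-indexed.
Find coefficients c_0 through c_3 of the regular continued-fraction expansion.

Taylor coefficients (expand at 0): a_0 = -32/31, a_1 = -4/9, a_2 = 324/775, a_3 = 9/50.
c0 = a_0 = -32/31. Peel one level at a time: if S = 1 + c*h/S' with S'(0) = 1, then c is the h-coefficient of S and S' = c*h/(S - 1).
S_1 = c0/f = 1 + (-31/72)*h + (76513/129600)*h^2 + ...; c1 = -31/72.
S_2 = c1*h/(S_1 - 1) = 1 + (76513/55800)*h + (6197553/4805000)*h^2 + ...; c2 = 76513/55800.
S_3 = c2*h/(S_2 - 1) = 1 + (-729/775)*h + ...; c3 = -729/775.

The regular C-fraction coefficients are [-32/31, -31/72, 76513/55800, -729/775].


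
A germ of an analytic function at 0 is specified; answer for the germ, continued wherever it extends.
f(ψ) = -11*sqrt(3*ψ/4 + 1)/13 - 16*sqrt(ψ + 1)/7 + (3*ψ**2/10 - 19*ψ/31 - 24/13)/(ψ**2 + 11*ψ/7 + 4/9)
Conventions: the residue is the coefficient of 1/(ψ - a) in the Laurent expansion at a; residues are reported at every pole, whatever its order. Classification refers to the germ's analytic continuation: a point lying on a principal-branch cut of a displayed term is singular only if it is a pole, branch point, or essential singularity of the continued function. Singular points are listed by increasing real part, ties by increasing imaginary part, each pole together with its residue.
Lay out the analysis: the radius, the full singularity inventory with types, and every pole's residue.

Radius of convergence at 0: 11/14 - (1/42)*sqrt(305).
At -4/3: an algebraic (square-root) branch point.
At -11/14 - (1/42)*sqrt(305): a pole of order 1; residue -2353/4340 + (1335899/17208100)*sqrt(305).
At -1: an algebraic (square-root) branch point.
At -11/14 + (1/42)*sqrt(305): a pole of order 1; residue -2353/4340 - (1335899/17208100)*sqrt(305).


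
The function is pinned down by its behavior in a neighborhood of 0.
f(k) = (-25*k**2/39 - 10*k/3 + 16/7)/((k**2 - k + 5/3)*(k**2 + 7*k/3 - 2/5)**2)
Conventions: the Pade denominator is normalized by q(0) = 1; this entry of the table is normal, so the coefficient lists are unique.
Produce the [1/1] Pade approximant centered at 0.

The Pade approximant has numerator coefficients [60/7, 3958545/236054]; denominator coefficients [1, -4477543/505830].


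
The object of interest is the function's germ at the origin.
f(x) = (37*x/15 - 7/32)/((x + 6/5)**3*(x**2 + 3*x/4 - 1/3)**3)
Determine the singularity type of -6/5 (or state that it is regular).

The point is a pole of order 3.

The denominator factor x + 6/5 vanishes at -6/5 and appears to the power 3; the numerator there equals -2543/800, nonzero, and no other factor vanishes.
Hence a pole whose order is the multiplicity, 3.


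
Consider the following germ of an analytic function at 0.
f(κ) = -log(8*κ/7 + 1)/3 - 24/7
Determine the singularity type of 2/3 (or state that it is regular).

There is no denominator, hence no pole anywhere.
Branch term log(1 - κ/(-7/8)): argument at 2/3 is 37/21, nonzero, so 2/3 is not its branch point (a point on a principal cut is still regular for the continued germ).
So the germ continues analytically to 2/3.

The point is a regular point.


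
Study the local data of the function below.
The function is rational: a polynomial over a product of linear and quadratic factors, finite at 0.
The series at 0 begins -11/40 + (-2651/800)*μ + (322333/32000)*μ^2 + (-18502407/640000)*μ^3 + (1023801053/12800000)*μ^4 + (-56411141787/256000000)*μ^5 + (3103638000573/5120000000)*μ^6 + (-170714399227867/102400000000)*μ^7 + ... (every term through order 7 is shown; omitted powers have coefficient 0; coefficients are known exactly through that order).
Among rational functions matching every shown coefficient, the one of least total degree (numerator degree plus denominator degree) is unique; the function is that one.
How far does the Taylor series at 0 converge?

No rational of total degree below 5 reproduces all 8 coefficients; solving the [2/3] Pade equations on them gives f(μ) = (-5*μ**2/16 + 6*μ + 2/5)/((μ + 4/11)*(μ**2 - 4*μ/5 - 4)), whose expansion matches every shown term.
Denominator factor (μ**2 - 4*μ/5 - 4): discriminant 416/25, real irrational roots 2/5 + (2/5)*sqrt(26) and 2/5 - (2/5)*sqrt(26); poles of order 1, moduli 2/5 + (2/5)*sqrt(26) and -2/5 + (2/5)*sqrt(26).
Denominator factor (μ + 4/11): pole of order 1 at -4/11, modulus 4/11.
The radius of convergence is the smallest modulus among the singular points: 4/11.

The radius of convergence is 4/11.


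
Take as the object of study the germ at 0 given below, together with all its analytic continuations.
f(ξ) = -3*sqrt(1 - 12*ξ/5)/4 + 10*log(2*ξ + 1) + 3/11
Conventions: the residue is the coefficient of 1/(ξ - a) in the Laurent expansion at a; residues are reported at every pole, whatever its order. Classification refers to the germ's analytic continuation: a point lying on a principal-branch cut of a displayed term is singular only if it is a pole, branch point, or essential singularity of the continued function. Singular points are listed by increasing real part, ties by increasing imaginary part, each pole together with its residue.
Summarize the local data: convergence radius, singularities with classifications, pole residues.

Radius of convergence at 0: 5/12.
At -1/2: a logarithmic branch point.
At 5/12: an algebraic (square-root) branch point.

Branch term (10)*log(1 - ξ/(-1/2)): its argument vanishes at ξ = -1/2, a logarithmic branch point, modulus 1/2.
Branch term (-3/4)*sqrt(1 - ξ/(5/12)): its argument vanishes at ξ = 5/12, a square-root branch point, modulus 5/12.
The radius of convergence is the smallest modulus among the singular points: 5/12.
List the singular points by increasing real part (a conjugate pair: the negative imaginary part first).


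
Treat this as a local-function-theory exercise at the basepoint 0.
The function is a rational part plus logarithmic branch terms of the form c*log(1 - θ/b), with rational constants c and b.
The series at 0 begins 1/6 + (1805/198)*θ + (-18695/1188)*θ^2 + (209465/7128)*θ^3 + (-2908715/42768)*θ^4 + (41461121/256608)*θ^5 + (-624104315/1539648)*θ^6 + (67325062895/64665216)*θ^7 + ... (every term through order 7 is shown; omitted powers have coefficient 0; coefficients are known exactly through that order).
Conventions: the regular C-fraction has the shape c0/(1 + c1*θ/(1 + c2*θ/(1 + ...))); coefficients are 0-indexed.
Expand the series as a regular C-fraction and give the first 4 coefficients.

The regular C-fraction coefficients are [1/6, -1805/33, 448113/7942, 698654/161768793].

Taylor coefficients (read off): a_0 = 1/6, a_1 = 1805/198, a_2 = -18695/1188, a_3 = 209465/7128.
c0 = a_0 = 1/6. Peel one level at a time: if S = 1 + c*θ/S' with S'(0) = 1, then c is the θ-coefficient of S and S' = c*θ/(S - 1).
S_1 = c0/f = 1 + (-1805/33)*θ + (746855/242)*θ^2 + ...; c1 = -1805/33.
S_2 = c1*θ/(S_1 - 1) = 1 + (448113/7942)*θ + (-31757/130321)*θ^2 + ...; c2 = 448113/7942.
S_3 = c2*θ/(S_2 - 1) = 1 + (698654/161768793)*θ + ...; c3 = 698654/161768793.


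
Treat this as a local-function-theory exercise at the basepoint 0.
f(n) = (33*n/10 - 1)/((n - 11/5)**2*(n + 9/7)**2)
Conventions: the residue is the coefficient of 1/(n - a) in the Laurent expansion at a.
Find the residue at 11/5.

The residue is -21805/907924.

At the order-2 pole 11/5 set g(n) = (n - (11/5))^2*f(n) = (33*n/10 - 1)/(n + 9/7)**2.
Order-2 pole: residue = g'(a); g'(11/5) = -21805/907924, so the residue is -21805/907924.


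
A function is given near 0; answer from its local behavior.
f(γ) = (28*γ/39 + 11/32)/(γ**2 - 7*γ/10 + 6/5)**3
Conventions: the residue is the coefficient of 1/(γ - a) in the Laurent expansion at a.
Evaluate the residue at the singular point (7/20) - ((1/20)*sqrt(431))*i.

The residue is ((4641250/1040818883)*sqrt(431))*i.

The factor γ**2 - 7*γ/10 + 6/5 splits as (γ - a)(γ - a') with a = (7/20) - ((1/20)*sqrt(431))*i, a' = (7/20) + ((1/20)*sqrt(431))*i. At the order-3 pole a set g(γ) = (γ - a)^3*f(γ) = [28*γ/39 + 11/32] / (γ - a')^3.
Order-3 pole: residue = g''(a)/2; g''((7/20) - ((1/20)*sqrt(431))*i) = ((9282500/1040818883)*sqrt(431))*i, so the residue is ((4641250/1040818883)*sqrt(431))*i.


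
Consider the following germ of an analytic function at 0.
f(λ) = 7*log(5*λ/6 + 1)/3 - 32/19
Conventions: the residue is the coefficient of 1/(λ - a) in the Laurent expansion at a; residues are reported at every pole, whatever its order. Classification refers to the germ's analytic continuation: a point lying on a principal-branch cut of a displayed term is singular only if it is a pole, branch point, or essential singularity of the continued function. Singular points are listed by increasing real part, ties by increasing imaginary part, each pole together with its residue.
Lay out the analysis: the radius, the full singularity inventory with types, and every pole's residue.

Radius of convergence at 0: 6/5.
At -6/5: a logarithmic branch point.

Branch term (7/3)*log(1 - λ/(-6/5)): its argument vanishes at λ = -6/5, a logarithmic branch point, modulus 6/5.
The radius of convergence is the smallest modulus among the singular points: 6/5.


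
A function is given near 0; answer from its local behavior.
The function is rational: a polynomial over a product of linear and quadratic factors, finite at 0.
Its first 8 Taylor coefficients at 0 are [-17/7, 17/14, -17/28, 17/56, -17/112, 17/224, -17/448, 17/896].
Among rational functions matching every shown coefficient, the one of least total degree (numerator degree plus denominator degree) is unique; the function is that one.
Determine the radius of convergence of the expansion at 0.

No rational of total degree below 1 reproduces all 8 coefficients; solving the [0/1] Pade equations on them gives f(ψ) = -34/(7*(ψ + 2)), whose expansion matches every shown term.
Denominator factor (ψ + 2): pole of order 1 at -2, modulus 2.
The radius of convergence is the smallest modulus among the singular points: 2.

The radius of convergence is 2.


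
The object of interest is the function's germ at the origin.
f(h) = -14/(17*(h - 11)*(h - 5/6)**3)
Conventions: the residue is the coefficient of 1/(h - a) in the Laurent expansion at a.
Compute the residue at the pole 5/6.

At the order-3 pole 5/6 set g(h) = (h - (5/6))^3*f(h) = -14/(17*(h - 11)).
Order-3 pole: residue = g''(a)/2; g''(5/6) = 6048/3858677, so the residue is 3024/3858677.

The residue is 3024/3858677.


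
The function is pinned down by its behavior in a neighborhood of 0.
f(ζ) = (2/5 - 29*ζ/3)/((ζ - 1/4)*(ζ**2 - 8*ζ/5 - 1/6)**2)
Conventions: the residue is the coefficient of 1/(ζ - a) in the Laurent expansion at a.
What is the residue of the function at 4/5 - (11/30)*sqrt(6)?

The residue is 480/121 - (80/1331)*sqrt(6).


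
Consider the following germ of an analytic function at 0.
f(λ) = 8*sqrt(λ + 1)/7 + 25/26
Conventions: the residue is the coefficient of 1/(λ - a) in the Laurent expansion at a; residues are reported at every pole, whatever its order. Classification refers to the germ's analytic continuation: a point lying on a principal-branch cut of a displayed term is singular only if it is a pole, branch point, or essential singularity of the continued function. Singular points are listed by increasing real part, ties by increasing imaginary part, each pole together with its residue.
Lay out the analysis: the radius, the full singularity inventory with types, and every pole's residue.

Branch term (8/7)*sqrt(1 - λ/(-1)): its argument vanishes at λ = -1, a square-root branch point, modulus 1.
The radius of convergence is the smallest modulus among the singular points: 1.

Radius of convergence at 0: 1.
At -1: an algebraic (square-root) branch point.


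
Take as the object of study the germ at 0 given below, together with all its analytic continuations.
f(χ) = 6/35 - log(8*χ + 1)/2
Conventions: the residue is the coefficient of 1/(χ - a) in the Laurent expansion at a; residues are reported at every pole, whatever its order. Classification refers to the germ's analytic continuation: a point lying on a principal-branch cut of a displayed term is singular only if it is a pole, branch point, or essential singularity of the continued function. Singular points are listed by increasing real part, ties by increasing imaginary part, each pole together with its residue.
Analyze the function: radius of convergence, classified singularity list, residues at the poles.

Radius of convergence at 0: 1/8.
At -1/8: a logarithmic branch point.

Branch term (-1/2)*log(1 - χ/(-1/8)): its argument vanishes at χ = -1/8, a logarithmic branch point, modulus 1/8.
The radius of convergence is the smallest modulus among the singular points: 1/8.


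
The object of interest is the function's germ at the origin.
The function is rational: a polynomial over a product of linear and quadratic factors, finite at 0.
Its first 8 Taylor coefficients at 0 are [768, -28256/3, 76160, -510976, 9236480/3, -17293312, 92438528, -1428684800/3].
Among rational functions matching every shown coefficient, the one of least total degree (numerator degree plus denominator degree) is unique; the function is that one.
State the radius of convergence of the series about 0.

The radius of convergence is 1/4.

No rational of total degree below 4 reproduces all 8 coefficients; solving the [1/3] Pade equations on them gives f(ζ) = (12 - 19*ζ/6)/(ζ + 1/4)**3, whose expansion matches every shown term.
Denominator factor (ζ + 1/4)^3: pole of order 3 at -1/4, modulus 1/4.
The radius of convergence is the smallest modulus among the singular points: 1/4.


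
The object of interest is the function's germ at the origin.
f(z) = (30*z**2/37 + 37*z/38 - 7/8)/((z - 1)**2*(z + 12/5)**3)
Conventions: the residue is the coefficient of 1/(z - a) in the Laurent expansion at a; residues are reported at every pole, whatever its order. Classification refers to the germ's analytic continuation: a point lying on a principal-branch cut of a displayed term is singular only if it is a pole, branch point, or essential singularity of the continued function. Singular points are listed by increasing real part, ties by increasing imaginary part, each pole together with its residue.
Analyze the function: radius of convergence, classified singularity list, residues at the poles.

Denominator factor (z + 12/5)^3: pole of order 3 at -12/5, modulus 12/5.
Denominator factor (z - 1)^2: pole of order 2 at 1, modulus 1.
The radius of convergence is the smallest modulus among the singular points: 1.
At the order-3 pole -12/5 set g(z) = (z - (-12/5))^3*f(z) = (30*z**2/37 + 37*z/38 - 7/8)/(z - 1)**2.
Order-3 pole: residue = g''(a)/2; g''(-12/5) = -21425875/234861052, so the residue is -21425875/469722104.
At the order-2 pole 1 set g(z) = (z - (1))^2*f(z) = (30*z**2/37 + 37*z/38 - 7/8)/(z + 12/5)**3.
Order-2 pole: residue = g'(a); g'(1) = 21425875/469722104, so the residue is 21425875/469722104.
List the singular points by increasing real part (a conjugate pair: the negative imaginary part first).

Radius of convergence at 0: 1.
At -12/5: a pole of order 3; residue -21425875/469722104.
At 1: a pole of order 2; residue 21425875/469722104.


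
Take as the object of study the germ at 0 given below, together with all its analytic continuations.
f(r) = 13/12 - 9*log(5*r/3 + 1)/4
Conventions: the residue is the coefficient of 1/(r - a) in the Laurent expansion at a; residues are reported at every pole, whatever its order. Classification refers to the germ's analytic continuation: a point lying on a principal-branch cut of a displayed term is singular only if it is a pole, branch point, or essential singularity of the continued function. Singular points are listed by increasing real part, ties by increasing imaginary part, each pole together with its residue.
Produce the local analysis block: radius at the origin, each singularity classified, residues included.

Branch term (-9/4)*log(1 - r/(-3/5)): its argument vanishes at r = -3/5, a logarithmic branch point, modulus 3/5.
The radius of convergence is the smallest modulus among the singular points: 3/5.

Radius of convergence at 0: 3/5.
At -3/5: a logarithmic branch point.


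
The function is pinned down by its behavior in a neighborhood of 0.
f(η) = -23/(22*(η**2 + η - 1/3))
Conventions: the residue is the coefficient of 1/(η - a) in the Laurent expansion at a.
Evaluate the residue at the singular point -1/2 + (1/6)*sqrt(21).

The residue is -(23/154)*sqrt(21).

The factor η**2 + η - 1/3 splits as (η - a)(η - a') with a = -1/2 + (1/6)*sqrt(21), a' = -1/2 - (1/6)*sqrt(21). At the order-1 pole a set g(η) = (η - a)*f(η) = [-23/22] / (η - a').
Simple pole: residue = g(a) at a = -1/2 + (1/6)*sqrt(21), which is -(23/154)*sqrt(21).


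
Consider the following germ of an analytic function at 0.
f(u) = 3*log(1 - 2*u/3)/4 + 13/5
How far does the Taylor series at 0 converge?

Branch term (3/4)*log(1 - u/(3/2)): its argument vanishes at u = 3/2, a logarithmic branch point, modulus 3/2.
The radius of convergence is the smallest modulus among the singular points: 3/2.

The radius of convergence is 3/2.


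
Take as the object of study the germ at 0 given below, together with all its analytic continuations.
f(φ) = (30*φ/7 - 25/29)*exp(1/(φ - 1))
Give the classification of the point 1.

The point is an essential singularity.

The exponent 1/(φ - (1)) has a pole at 1, so exp(1/(φ - (1))) takes every nonzero value near it: an essential singularity (not a pole of any order).


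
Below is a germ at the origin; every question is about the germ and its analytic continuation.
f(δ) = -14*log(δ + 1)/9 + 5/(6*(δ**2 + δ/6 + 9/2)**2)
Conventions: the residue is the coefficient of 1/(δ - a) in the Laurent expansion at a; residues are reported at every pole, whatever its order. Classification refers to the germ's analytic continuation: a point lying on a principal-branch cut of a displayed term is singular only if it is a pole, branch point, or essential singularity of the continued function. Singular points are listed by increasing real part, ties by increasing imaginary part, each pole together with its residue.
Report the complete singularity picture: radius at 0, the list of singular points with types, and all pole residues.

Radius of convergence at 0: 1.
At -1: a logarithmic branch point.
At (-1/12) - ((1/12)*sqrt(647))*i: a pole of order 2; residue ((360/418609)*sqrt(647))*i.
At (-1/12) + ((1/12)*sqrt(647))*i: a pole of order 2; residue -((360/418609)*sqrt(647))*i.

Denominator factor (δ**2 + δ/6 + 9/2)^2: discriminant -647/36, complex-conjugate roots (-1/12) + ((1/12)*sqrt(647))*i and (-1/12) - ((1/12)*sqrt(647))*i; poles of order 2, moduli (3/2)*sqrt(2) and (3/2)*sqrt(2).
Branch term (-14/9)*log(1 - δ/(-1)): its argument vanishes at δ = -1, a logarithmic branch point, modulus 1.
The radius of convergence is the smallest modulus among the singular points: 1.
The branch term is analytic at (-1/12) - ((1/12)*sqrt(647))*i and contributes nothing to the residue; only the rational part matters.
The factor δ**2 + δ/6 + 9/2 splits as (δ - a)(δ - a') with a = (-1/12) - ((1/12)*sqrt(647))*i, a' = (-1/12) + ((1/12)*sqrt(647))*i. At the order-2 pole a set g(δ) = (δ - a)^2*(rational part) = [5/6] / (δ - a')^2.
Order-2 pole: residue = g'(a); g'((-1/12) - ((1/12)*sqrt(647))*i) = ((360/418609)*sqrt(647))*i, so the residue is ((360/418609)*sqrt(647))*i.
The branch term is analytic at (-1/12) + ((1/12)*sqrt(647))*i and contributes nothing to the residue; only the rational part matters.
The factor δ**2 + δ/6 + 9/2 splits as (δ - a)(δ - a') with a = (-1/12) + ((1/12)*sqrt(647))*i, a' = (-1/12) - ((1/12)*sqrt(647))*i. At the order-2 pole a set g(δ) = (δ - a)^2*(rational part) = [5/6] / (δ - a')^2.
Order-2 pole: residue = g'(a); g'((-1/12) + ((1/12)*sqrt(647))*i) = -((360/418609)*sqrt(647))*i, so the residue is -((360/418609)*sqrt(647))*i.
List the singular points by increasing real part (a conjugate pair: the negative imaginary part first).


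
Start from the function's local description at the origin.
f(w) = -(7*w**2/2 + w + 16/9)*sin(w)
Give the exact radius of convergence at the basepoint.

The factor -sin(w) is entire and contributes no finite singular point.
The polynomial part has no poles.
No finite singular points: the Taylor series at 0 converges everywhere.

The radius of convergence is infinite.


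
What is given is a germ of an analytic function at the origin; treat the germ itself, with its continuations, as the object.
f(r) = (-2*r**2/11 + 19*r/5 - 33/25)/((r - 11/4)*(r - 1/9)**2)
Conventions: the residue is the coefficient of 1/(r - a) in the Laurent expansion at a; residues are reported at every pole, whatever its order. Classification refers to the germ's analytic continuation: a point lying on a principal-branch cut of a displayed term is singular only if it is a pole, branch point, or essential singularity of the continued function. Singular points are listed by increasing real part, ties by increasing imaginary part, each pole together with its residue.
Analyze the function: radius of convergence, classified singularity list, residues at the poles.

Radius of convergence at 0: 1/9.
At 1/9: a pole of order 2; residue -3215132/2481875.
At 11/4: a pole of order 1; residue 251262/225625.

Denominator factor (r - 1/9)^2: pole of order 2 at 1/9, modulus 1/9.
Denominator factor (r - 11/4): pole of order 1 at 11/4, modulus 11/4.
The radius of convergence is the smallest modulus among the singular points: 1/9.
At the order-2 pole 1/9 set g(r) = (r - (1/9))^2*f(r) = (-2*r**2/11 + 19*r/5 - 33/25)/(r - 11/4).
Order-2 pole: residue = g'(a); g'(1/9) = -3215132/2481875, so the residue is -3215132/2481875.
At the order-1 pole 11/4 set g(r) = (r - (11/4))*f(r) = (-2*r**2/11 + 19*r/5 - 33/25)/(r - 1/9)**2.
Simple pole: residue = g(a) at a = 11/4, which is 251262/225625.
List the singular points by increasing real part (a conjugate pair: the negative imaginary part first).


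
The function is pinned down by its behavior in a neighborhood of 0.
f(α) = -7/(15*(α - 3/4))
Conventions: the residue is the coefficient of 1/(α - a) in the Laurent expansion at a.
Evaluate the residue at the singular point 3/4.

At the order-1 pole 3/4 set g(α) = (α - (3/4))*f(α) = -7/15.
Simple pole: residue = g(a) at a = 3/4, which is -7/15.

The residue is -7/15.


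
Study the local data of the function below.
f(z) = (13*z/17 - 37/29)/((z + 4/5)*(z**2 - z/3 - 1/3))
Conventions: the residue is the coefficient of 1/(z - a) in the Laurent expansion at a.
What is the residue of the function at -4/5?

At the order-1 pole -4/5 set g(z) = (z - (-4/5))*f(z) = (13*z/17 - 37/29)/(z**2 - z/3 - 1/3).
Simple pole: residue = g(a) at a = -4/5, which is -69795/21199.

The residue is -69795/21199.


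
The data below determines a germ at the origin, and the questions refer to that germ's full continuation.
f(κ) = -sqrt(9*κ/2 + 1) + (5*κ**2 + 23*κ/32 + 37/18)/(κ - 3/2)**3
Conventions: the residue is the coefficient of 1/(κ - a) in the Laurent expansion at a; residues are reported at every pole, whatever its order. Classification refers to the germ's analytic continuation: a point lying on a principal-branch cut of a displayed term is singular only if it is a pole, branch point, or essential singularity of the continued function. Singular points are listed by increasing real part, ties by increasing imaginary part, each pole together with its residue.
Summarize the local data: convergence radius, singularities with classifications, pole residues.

Denominator factor (κ - 3/2)^3: pole of order 3 at 3/2, modulus 3/2.
Branch term (-1)*sqrt(1 - κ/(-2/9)): its argument vanishes at κ = -2/9, a square-root branch point, modulus 2/9.
The radius of convergence is the smallest modulus among the singular points: 2/9.
The branch term is analytic at 3/2 and contributes nothing to the residue; only the rational part matters.
At the order-3 pole 3/2 set g(κ) = (κ - (3/2))^3*(rational part) = 5*κ**2 + 23*κ/32 + 37/18.
Order-3 pole: residue = g''(a)/2; g''(3/2) = 10, so the residue is 5.
List the singular points by increasing real part (a conjugate pair: the negative imaginary part first).

Radius of convergence at 0: 2/9.
At -2/9: an algebraic (square-root) branch point.
At 3/2: a pole of order 3; residue 5.
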